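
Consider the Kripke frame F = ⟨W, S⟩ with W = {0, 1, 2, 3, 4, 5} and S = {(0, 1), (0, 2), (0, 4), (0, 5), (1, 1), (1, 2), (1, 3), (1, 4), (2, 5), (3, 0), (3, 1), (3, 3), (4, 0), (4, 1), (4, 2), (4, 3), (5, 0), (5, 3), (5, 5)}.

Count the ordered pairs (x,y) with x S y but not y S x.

8

Enumerating: (0,1), (0,2), (1,2), (2,5), (3,0), (4,2), (4,3), (5,3).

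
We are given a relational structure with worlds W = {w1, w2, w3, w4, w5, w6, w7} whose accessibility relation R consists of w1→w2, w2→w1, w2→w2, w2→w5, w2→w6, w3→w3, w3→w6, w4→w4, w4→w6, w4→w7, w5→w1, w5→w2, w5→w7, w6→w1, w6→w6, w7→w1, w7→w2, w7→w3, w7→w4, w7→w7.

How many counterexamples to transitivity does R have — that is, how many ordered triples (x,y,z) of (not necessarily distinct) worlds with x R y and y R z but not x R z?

Enumerating: (w1,w2,w1), (w1,w2,w5), (w1,w2,w6), (w2,w5,w7), (w3,w6,w1), (w4,w6,w1), (w4,w7,w1), (w4,w7,w2), (w4,w7,w3), (w5,w2,w5), (w5,w2,w6), (w5,w7,w3), (w5,w7,w4), (w6,w1,w2), (w7,w2,w5), (w7,w2,w6), (w7,w3,w6), (w7,w4,w6).

18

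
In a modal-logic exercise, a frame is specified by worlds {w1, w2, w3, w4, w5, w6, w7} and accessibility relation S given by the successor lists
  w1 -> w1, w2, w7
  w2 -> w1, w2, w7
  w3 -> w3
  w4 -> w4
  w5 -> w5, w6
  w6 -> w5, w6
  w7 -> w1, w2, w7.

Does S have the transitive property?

Yes

Transitive: yes — every two-step S-path is closed by a direct edge.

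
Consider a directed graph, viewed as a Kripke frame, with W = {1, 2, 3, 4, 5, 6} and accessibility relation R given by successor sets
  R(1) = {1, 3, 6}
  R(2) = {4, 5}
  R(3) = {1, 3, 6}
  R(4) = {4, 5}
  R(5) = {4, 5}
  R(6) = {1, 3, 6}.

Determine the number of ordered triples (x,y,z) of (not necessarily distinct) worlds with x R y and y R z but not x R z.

R is transitive; there are no such tuples.

0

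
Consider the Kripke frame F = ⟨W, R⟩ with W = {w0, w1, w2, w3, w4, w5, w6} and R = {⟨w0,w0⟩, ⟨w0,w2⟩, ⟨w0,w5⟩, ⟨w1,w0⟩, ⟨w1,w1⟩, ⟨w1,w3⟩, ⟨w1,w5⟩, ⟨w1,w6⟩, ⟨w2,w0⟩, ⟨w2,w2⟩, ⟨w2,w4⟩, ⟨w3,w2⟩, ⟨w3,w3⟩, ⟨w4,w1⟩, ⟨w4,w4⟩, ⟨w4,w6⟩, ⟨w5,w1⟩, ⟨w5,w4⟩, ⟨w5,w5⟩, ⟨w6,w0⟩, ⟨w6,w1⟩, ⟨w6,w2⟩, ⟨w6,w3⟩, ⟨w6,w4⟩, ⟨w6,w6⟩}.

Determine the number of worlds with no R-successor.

0

R is serial; there are no such worlds.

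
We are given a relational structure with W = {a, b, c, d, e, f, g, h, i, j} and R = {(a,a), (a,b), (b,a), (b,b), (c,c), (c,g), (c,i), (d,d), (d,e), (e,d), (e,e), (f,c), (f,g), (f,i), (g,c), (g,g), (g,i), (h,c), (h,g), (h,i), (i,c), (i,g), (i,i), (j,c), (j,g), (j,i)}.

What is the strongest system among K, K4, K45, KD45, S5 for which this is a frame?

KD45

Transitive (axiom 4): yes — every two-step R-path is closed by a direct edge.
Euclidean (axiom 5): yes — any two successors of a common world are R-related.
Serial (axiom D): yes — every world has a successor (e.g. a R a).
Reflexive (axiom T): no — f is not related to itself.
So F validates K, K4, K45, KD45; S5 would additionally require R to be reflexive. The strongest is KD45.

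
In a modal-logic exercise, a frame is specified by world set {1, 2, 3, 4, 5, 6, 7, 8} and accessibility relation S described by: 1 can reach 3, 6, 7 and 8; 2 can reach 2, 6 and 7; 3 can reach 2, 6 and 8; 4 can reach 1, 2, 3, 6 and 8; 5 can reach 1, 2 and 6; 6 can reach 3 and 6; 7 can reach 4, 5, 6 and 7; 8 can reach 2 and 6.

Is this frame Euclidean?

No

Euclidean: no — 1 S 3 and 1 S 7, but not 3 S 7.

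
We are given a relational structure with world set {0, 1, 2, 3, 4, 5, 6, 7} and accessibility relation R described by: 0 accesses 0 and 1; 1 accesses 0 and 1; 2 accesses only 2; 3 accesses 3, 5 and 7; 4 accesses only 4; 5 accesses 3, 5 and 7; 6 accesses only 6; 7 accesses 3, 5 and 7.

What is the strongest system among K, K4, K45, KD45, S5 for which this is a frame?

S5

Transitive (axiom 4): yes — every two-step R-path is closed by a direct edge.
Euclidean (axiom 5): yes — any two successors of a common world are R-related.
Serial (axiom D): yes — every world has a successor (e.g. 0 R 0).
Reflexive (axiom T): yes — every world is R-related to itself.
So F validates K, K4, K45, KD45, S5. The strongest is S5.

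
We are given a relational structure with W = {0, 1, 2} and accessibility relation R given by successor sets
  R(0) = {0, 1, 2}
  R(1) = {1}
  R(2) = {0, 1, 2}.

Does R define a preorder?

Yes

Reflexive: yes — every world is R-related to itself.
Transitive: yes — every two-step R-path is closed by a direct edge.
So R is a preorder.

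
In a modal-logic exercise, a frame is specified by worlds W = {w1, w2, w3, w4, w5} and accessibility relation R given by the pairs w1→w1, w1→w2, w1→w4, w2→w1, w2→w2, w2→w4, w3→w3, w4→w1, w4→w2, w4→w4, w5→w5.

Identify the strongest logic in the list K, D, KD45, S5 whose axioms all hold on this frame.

S5

Serial (axiom D): yes — every world has a successor (e.g. w1 R w1).
Euclidean (axiom 5): yes — any two successors of a common world are R-related.
Transitive (axiom 4): yes — every two-step R-path is closed by a direct edge.
Reflexive (axiom T): yes — every world is R-related to itself.
So F validates K, D, KD45, S5. The strongest is S5.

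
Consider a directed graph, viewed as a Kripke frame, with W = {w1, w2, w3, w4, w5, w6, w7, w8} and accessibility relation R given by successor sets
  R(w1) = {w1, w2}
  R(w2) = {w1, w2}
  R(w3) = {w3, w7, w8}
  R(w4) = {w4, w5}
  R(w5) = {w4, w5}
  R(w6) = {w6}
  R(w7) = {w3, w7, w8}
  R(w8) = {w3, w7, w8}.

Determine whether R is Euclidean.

Yes

Euclidean: yes — any two successors of a common world are R-related.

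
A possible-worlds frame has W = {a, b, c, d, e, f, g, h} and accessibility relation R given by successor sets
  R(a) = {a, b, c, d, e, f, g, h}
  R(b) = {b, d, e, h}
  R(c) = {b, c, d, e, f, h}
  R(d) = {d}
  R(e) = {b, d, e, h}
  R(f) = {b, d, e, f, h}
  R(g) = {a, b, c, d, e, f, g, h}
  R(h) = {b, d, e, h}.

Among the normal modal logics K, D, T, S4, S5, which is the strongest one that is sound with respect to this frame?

S4

Serial (axiom D): yes — every world has a successor (e.g. a R a).
Reflexive (axiom T): yes — every world is R-related to itself.
Transitive (axiom 4): yes — every two-step R-path is closed by a direct edge.
Euclidean (axiom 5): no — a R b and a R c, but not b R c.
So F validates K, D, T, S4; S5 would additionally require R to be Euclidean. The strongest is S4.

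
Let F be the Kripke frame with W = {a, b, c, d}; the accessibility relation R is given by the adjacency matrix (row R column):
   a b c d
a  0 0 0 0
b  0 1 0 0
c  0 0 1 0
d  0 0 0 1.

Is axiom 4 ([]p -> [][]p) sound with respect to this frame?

By correspondence theory, 4 is valid on a frame iff R is transitive.
Transitive: yes — every two-step R-path is closed by a direct edge.

Yes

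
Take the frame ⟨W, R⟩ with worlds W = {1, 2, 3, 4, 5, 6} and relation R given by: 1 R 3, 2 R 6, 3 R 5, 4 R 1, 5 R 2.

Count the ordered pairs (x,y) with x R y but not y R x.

Enumerating: (1,3), (2,6), (3,5), (4,1), (5,2).

5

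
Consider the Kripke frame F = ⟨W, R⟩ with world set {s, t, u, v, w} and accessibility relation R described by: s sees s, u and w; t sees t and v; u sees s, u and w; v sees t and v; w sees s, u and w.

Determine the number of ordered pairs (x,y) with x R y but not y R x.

R is symmetric; there are no such tuples.

0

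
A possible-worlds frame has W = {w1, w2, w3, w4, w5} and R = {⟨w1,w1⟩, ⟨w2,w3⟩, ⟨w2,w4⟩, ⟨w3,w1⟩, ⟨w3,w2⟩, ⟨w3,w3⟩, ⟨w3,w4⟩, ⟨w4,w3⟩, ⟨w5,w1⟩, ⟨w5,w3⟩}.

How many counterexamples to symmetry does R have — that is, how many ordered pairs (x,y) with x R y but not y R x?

Enumerating: (w2,w4), (w3,w1), (w5,w1), (w5,w3).

4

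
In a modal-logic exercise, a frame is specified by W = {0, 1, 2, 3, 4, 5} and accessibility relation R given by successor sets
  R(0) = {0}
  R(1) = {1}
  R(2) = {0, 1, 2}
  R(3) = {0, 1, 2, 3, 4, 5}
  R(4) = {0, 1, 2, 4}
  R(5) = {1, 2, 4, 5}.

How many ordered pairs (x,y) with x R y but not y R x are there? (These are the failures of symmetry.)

Enumerating: (2,0), (2,1), (3,0), (3,1), (3,2), (3,4), (3,5), (4,0), (4,1), (4,2), (5,1), (5,2), (5,4).

13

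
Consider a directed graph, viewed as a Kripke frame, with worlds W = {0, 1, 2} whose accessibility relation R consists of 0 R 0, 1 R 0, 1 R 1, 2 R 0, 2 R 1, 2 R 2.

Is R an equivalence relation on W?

No

Reflexive: yes — every world is R-related to itself.
Symmetric: no — 1 R 0 but not 0 R 1.
Transitive: yes — every two-step R-path is closed by a direct edge.
So R is not an equivalence relation.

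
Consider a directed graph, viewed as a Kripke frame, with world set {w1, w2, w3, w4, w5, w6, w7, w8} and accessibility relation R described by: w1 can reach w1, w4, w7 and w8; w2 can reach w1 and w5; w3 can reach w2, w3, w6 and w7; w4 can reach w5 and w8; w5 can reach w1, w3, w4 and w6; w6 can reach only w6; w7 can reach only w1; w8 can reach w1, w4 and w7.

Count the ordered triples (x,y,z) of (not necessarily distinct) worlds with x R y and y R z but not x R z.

29

Enumerating: (w1,w4,w5), (w2,w1,w4), (w2,w1,w7), (w2,w1,w8), (w2,w5,w3), (w2,w5,w4), (w2,w5,w6), (w3,w2,w1), (w3,w2,w5), (w3,w7,w1), (w4,w5,w1), (w4,w5,w3), … and 17 more.
Total: 29.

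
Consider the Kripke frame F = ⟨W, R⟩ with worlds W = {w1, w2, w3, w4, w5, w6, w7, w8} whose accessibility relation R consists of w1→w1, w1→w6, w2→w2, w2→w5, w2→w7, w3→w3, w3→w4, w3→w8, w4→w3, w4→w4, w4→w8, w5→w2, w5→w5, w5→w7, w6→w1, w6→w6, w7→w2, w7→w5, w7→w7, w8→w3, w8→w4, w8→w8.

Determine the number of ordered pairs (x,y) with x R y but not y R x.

R is symmetric; there are no such tuples.

0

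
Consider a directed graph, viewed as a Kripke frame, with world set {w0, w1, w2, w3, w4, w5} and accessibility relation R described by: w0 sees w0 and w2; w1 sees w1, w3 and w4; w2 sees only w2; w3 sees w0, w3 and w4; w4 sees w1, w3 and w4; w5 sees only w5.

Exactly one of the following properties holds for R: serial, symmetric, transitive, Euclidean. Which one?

serial

Serial: yes — every world has a successor (e.g. w0 R w0).
Symmetric: no — w0 R w2 but not w2 R w0.
Transitive: no — w1 R w3 and w3 R w0, but not w1 R w0.
Euclidean: no — w3 R w0 and w3 R w4, but not w0 R w4.
Only serial holds.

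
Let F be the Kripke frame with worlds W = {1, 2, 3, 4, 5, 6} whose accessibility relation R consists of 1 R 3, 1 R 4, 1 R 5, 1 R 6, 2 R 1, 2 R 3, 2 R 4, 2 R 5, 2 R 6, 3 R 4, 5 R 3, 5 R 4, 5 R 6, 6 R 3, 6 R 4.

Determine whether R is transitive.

Yes

Transitive: yes — every two-step R-path is closed by a direct edge.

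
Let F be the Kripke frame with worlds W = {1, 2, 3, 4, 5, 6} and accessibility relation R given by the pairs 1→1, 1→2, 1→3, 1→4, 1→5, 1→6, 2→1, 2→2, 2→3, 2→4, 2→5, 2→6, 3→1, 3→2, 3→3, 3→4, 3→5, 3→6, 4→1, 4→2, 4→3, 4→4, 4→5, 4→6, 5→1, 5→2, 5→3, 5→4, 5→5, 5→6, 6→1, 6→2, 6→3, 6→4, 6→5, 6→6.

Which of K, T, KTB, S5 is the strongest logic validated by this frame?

S5

Reflexive (axiom T): yes — every world is R-related to itself.
Symmetric (axiom B): yes — every pair in R has its reverse in R.
Euclidean (axiom 5): yes — any two successors of a common world are R-related.
So F validates K, T, KTB, S5. The strongest is S5.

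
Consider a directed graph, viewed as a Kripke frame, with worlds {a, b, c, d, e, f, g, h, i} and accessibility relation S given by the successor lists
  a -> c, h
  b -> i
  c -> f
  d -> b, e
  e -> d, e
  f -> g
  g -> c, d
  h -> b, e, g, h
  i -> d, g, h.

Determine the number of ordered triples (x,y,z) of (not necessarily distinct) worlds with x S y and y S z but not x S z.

Enumerating: (a,c,f), (a,h,b), (a,h,e), (a,h,g), (b,i,d), (b,i,g), (b,i,h), (c,f,g), (d,b,i), (d,e,d), (e,d,b), (f,g,c), … and 13 more.
Total: 25.

25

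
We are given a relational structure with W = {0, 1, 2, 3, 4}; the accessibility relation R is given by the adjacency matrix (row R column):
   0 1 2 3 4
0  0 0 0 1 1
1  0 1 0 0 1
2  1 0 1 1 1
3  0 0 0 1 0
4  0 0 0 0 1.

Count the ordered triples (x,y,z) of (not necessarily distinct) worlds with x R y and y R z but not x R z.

0

R is transitive; there are no such tuples.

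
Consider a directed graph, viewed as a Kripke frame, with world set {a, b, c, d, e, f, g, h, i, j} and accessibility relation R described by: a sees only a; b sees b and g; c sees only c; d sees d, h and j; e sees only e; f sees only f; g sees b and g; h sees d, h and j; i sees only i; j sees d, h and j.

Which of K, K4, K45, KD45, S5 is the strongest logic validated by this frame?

S5

Transitive (axiom 4): yes — every two-step R-path is closed by a direct edge.
Euclidean (axiom 5): yes — any two successors of a common world are R-related.
Serial (axiom D): yes — every world has a successor (e.g. a R a).
Reflexive (axiom T): yes — every world is R-related to itself.
So F validates K, K4, K45, KD45, S5. The strongest is S5.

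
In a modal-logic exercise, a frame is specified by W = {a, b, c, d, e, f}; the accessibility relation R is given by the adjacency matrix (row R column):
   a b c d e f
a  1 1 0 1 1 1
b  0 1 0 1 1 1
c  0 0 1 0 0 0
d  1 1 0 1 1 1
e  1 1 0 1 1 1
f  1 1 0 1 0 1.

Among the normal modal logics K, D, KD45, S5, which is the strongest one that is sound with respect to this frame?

Serial (axiom D): yes — every world has a successor (e.g. a R a).
Euclidean (axiom 5): no — a R f and a R e, but not f R e.
Transitive (axiom 4): no — b R d and d R a, but not b R a.
Reflexive (axiom T): yes — every world is R-related to itself.
So F validates K, D; KD45 would additionally require R to be Euclidean and transitive. The strongest is D.

D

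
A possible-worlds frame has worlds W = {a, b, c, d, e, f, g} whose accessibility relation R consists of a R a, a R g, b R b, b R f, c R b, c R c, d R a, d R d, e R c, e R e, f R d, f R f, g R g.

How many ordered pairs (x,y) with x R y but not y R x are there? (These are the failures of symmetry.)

6

Enumerating: (a,g), (b,f), (c,b), (d,a), (e,c), (f,d).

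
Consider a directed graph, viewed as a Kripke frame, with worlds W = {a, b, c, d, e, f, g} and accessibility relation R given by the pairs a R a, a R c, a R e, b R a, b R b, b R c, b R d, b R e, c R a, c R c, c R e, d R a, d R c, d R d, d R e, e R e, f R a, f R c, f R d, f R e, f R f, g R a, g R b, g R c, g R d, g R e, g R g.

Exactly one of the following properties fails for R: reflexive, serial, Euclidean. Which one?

Euclidean

Reflexive: yes — every world is R-related to itself.
Serial: yes — every world has a successor (e.g. a R a).
Euclidean: no — a R e and a R c, but not e R c.
Only Euclidean fails.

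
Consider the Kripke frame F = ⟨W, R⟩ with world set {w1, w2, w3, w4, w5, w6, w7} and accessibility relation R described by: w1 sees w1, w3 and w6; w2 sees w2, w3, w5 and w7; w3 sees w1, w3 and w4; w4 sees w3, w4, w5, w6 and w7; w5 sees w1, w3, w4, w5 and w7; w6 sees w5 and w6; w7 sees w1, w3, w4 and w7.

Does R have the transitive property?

Transitive: no — w1 R w3 and w3 R w4, but not w1 R w4.

No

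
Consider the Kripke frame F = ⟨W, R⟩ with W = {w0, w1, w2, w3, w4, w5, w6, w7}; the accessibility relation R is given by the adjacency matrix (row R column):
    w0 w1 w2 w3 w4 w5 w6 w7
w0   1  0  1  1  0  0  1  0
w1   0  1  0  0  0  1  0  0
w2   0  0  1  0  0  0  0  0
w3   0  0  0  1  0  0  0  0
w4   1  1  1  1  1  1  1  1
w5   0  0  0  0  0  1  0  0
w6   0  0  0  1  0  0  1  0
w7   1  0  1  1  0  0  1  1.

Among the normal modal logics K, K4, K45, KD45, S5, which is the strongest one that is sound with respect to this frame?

Transitive (axiom 4): yes — every two-step R-path is closed by a direct edge.
Euclidean (axiom 5): no — w0 R w2 and w0 R w3, but not w2 R w3.
Serial (axiom D): yes — every world has a successor (e.g. w0 R w0).
Reflexive (axiom T): yes — every world is R-related to itself.
So F validates K, K4; K45 would additionally require R to be Euclidean. The strongest is K4.

K4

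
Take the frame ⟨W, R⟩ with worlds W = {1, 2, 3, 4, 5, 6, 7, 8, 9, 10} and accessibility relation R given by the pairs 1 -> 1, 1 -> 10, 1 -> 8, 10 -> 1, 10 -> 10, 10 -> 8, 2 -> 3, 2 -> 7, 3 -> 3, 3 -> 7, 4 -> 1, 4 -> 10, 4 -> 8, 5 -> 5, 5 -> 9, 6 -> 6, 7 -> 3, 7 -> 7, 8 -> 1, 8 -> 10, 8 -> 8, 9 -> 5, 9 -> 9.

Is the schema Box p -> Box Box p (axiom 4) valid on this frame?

Yes

Axiom 4 corresponds to the accessibility relation being transitive.
Transitive: yes — every two-step R-path is closed by a direct edge.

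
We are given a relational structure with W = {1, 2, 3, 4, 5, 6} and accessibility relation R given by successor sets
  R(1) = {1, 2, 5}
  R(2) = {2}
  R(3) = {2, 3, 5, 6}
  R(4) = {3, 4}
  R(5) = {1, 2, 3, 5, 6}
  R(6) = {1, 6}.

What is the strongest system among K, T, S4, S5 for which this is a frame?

Reflexive (axiom T): yes — every world is R-related to itself.
Transitive (axiom 4): no — 1 R 5 and 5 R 3, but not 1 R 3.
Euclidean (axiom 5): no — 1 R 2 and 1 R 5, but not 2 R 5.
So F validates K, T; S4 would additionally require R to be transitive. The strongest is T.

T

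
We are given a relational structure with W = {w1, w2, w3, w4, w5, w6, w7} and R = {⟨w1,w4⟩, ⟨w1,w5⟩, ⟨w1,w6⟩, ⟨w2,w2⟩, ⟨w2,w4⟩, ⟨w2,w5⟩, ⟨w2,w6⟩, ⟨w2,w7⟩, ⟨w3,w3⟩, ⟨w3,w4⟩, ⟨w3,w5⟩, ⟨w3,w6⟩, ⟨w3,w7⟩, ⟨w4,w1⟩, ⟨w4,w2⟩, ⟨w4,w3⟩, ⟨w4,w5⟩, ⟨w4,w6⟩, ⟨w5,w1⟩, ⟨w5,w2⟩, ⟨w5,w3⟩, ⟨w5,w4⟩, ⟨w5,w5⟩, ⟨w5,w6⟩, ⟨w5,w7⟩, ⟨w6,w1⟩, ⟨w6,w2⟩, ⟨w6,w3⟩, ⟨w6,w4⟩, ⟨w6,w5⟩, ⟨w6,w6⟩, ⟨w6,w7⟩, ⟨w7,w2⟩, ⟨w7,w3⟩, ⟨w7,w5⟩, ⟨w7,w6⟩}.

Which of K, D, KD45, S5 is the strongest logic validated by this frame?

D

Serial (axiom D): yes — every world has a successor (e.g. w1 R w4).
Euclidean (axiom 5): no — w2 R w4 and w2 R w7, but not w4 R w7.
Transitive (axiom 4): no — w1 R w4 and w4 R w2, but not w1 R w2.
Reflexive (axiom T): no — w1 is not related to itself.
So F validates K, D; KD45 would additionally require R to be Euclidean and transitive. The strongest is D.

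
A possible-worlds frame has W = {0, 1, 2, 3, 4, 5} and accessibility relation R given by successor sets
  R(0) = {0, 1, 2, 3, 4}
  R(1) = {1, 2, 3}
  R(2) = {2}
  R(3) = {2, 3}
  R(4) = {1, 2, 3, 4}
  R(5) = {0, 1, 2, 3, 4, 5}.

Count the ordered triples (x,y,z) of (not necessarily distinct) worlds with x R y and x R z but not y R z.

35

Enumerating: (0,1,0), (0,1,4), (0,2,0), (0,2,1), (0,2,3), (0,2,4), (0,3,0), (0,3,1), (0,3,4), (0,4,0), (1,2,1), (1,2,3), … and 23 more.
Total: 35.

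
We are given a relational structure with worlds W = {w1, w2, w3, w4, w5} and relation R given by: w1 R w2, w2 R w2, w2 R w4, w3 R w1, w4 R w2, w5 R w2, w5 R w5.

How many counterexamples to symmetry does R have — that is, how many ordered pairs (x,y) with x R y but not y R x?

3

Enumerating: (w1,w2), (w3,w1), (w5,w2).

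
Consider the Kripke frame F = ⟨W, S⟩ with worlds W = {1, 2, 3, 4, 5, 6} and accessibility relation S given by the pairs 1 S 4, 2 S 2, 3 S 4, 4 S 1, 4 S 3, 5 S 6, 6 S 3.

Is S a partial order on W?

Reflexive: no — 1 is not related to itself.
Transitive: no — 1 S 4 and 4 S 3, but not 1 S 3.
Antisymmetric: no — 1 S 4 and 4 S 1 with 1 ≠ 4.
So S is not a partial order.

No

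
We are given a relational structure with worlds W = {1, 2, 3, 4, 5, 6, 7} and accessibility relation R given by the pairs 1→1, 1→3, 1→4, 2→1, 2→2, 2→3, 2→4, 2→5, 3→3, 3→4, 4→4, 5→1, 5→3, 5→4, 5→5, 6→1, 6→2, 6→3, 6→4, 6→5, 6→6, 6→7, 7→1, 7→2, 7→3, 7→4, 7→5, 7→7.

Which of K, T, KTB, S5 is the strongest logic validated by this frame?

Reflexive (axiom T): yes — every world is R-related to itself.
Symmetric (axiom B): no — 1 R 3 but not 3 R 1.
Euclidean (axiom 5): no — 1 R 4 and 1 R 3, but not 4 R 3.
So F validates K, T; KTB would additionally require R to be symmetric. The strongest is T.

T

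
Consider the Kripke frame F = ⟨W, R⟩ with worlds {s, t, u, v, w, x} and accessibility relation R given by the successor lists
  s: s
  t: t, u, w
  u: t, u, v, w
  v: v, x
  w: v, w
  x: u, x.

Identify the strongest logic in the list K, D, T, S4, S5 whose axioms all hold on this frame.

T

Serial (axiom D): yes — every world has a successor (e.g. s R s).
Reflexive (axiom T): yes — every world is R-related to itself.
Transitive (axiom 4): no — t R u and u R v, but not t R v.
Euclidean (axiom 5): no — t R w and t R u, but not w R u.
So F validates K, D, T; S4 would additionally require R to be transitive. The strongest is T.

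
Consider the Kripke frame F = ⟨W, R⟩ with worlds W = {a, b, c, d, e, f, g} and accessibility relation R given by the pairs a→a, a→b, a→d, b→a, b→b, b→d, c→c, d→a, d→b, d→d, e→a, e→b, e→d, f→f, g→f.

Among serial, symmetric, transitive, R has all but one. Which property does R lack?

symmetric

Serial: yes — every world has a successor (e.g. a R a).
Symmetric: no — e R a but not a R e.
Transitive: yes — every two-step R-path is closed by a direct edge.
Only symmetric fails.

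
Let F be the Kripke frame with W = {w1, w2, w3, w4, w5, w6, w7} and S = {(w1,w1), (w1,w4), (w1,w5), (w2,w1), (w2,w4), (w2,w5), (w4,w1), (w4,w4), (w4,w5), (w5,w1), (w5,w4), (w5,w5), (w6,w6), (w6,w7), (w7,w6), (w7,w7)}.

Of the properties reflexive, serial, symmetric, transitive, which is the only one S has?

Reflexive: no — w2 is not related to itself.
Serial: no — w3 has no S-successor.
Symmetric: no — w2 S w1 but not w1 S w2.
Transitive: yes — every two-step S-path is closed by a direct edge.
Only transitive holds.

transitive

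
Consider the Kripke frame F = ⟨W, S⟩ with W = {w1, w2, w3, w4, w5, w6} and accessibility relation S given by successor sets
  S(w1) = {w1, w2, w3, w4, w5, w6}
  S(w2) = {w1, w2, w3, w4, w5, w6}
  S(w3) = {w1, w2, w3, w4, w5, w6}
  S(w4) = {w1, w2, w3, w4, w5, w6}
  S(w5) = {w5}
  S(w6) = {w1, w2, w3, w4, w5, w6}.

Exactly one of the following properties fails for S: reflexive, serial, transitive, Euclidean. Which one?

Euclidean

Reflexive: yes — every world is S-related to itself.
Serial: yes — every world has a successor (e.g. w1 S w1).
Transitive: yes — every two-step S-path is closed by a direct edge.
Euclidean: no — w1 S w5 and w1 S w2, but not w5 S w2.
Only Euclidean fails.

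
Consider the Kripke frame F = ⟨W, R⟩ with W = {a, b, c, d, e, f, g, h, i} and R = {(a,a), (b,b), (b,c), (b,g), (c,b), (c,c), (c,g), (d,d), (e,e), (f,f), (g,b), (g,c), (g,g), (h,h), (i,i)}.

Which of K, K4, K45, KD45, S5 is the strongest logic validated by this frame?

S5

Transitive (axiom 4): yes — every two-step R-path is closed by a direct edge.
Euclidean (axiom 5): yes — any two successors of a common world are R-related.
Serial (axiom D): yes — every world has a successor (e.g. a R a).
Reflexive (axiom T): yes — every world is R-related to itself.
So F validates K, K4, K45, KD45, S5. The strongest is S5.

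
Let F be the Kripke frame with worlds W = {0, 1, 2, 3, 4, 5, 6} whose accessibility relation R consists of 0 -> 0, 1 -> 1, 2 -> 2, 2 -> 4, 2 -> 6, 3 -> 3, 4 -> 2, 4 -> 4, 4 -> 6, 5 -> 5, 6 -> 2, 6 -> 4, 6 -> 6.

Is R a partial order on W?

Reflexive: yes — every world is R-related to itself.
Transitive: yes — every two-step R-path is closed by a direct edge.
Antisymmetric: no — 2 R 4 and 4 R 2 with 2 ≠ 4.
So R is not a partial order.

No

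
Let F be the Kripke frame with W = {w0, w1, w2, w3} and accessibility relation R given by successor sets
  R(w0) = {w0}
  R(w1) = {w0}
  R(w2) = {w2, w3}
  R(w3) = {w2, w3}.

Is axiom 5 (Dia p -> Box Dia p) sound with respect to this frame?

Axiom 5 corresponds to the accessibility relation being Euclidean.
Euclidean: yes — any two successors of a common world are R-related.

Yes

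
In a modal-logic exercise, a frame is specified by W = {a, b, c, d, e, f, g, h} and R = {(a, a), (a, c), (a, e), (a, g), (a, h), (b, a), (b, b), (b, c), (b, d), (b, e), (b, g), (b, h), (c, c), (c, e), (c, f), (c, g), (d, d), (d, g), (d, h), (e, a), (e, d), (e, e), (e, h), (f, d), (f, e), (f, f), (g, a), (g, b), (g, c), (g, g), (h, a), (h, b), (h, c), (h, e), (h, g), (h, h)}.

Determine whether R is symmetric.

No

Symmetric: no — a R c but not c R a.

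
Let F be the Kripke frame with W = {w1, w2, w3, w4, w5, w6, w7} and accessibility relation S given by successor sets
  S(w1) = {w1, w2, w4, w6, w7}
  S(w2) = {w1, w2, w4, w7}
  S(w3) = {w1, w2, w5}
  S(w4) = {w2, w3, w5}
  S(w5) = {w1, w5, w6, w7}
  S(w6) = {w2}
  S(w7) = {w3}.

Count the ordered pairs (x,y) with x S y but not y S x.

14

Enumerating: (w1,w4), (w1,w6), (w1,w7), (w2,w7), (w3,w1), (w3,w2), (w3,w5), (w4,w3), (w4,w5), (w5,w1), (w5,w6), (w5,w7), (w6,w2), (w7,w3).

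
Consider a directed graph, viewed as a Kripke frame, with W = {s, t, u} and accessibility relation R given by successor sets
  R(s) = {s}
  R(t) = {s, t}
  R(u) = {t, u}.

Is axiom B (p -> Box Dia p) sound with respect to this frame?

The schema B characterises exactly the symmetric frames.
Symmetric: no — t R s but not s R t.

No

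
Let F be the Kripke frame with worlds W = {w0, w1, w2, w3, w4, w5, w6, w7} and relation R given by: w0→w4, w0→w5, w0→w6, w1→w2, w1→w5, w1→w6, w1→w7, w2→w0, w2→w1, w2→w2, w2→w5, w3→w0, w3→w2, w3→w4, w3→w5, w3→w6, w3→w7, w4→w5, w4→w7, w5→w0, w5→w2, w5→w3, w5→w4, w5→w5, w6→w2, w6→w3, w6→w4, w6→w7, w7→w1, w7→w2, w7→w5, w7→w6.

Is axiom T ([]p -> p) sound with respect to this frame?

By correspondence theory, T is valid on a frame iff R is reflexive.
Reflexive: no — w0 is not related to itself.

No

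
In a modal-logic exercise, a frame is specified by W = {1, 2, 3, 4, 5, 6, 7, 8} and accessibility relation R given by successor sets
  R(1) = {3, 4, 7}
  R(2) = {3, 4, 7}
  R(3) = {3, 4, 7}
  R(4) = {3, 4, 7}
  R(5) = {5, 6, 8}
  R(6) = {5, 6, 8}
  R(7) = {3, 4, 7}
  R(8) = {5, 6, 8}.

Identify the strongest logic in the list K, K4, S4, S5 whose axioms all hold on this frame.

Transitive (axiom 4): yes — every two-step R-path is closed by a direct edge.
Reflexive (axiom T): no — 1 is not related to itself.
Euclidean (axiom 5): yes — any two successors of a common world are R-related.
So F validates K, K4; S4 would additionally require R to be reflexive. The strongest is K4.

K4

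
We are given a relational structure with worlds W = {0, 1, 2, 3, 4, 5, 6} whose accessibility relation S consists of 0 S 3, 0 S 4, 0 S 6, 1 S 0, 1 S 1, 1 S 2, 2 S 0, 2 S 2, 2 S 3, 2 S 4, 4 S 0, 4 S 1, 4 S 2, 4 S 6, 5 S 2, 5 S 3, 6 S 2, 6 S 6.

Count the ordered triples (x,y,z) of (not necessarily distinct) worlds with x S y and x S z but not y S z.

Enumerating: (0,3,3), (0,3,4), (0,3,6), (0,4,3), (0,4,4), (0,6,3), (0,6,4), (1,0,0), (1,0,1), (1,0,2), (1,2,1), (2,0,0), … and 18 more.
Total: 30.

30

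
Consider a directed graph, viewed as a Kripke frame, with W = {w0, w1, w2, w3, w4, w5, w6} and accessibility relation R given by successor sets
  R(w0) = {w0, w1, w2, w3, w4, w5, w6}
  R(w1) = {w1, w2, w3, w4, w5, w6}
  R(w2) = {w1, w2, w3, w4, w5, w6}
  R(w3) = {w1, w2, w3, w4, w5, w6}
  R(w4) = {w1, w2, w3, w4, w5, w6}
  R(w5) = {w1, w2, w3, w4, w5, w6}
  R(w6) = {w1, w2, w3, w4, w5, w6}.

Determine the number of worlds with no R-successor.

0

R is serial; there are no such worlds.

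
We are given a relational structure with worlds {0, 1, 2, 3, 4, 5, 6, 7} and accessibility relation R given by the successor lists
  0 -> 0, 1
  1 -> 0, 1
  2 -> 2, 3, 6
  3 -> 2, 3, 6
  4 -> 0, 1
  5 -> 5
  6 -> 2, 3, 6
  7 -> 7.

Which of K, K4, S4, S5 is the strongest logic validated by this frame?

Transitive (axiom 4): yes — every two-step R-path is closed by a direct edge.
Reflexive (axiom T): no — 4 is not related to itself.
Euclidean (axiom 5): yes — any two successors of a common world are R-related.
So F validates K, K4; S4 would additionally require R to be reflexive. The strongest is K4.

K4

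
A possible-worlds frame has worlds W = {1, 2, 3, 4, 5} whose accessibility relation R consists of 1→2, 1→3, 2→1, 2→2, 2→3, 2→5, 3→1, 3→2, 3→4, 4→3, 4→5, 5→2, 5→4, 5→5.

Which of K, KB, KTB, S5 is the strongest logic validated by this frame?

Symmetric (axiom B): yes — every pair in R has its reverse in R.
Reflexive (axiom T): no — 1 is not related to itself.
Euclidean (axiom 5): no — 2 R 1 and 2 R 5, but not 1 R 5.
So F validates K, KB; KTB would additionally require R to be reflexive. The strongest is KB.

KB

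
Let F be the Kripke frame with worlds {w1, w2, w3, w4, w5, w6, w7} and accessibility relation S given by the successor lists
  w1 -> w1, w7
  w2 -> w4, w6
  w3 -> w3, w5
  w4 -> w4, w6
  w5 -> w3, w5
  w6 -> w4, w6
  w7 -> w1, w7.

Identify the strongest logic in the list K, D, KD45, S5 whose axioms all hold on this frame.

KD45

Serial (axiom D): yes — every world has a successor (e.g. w1 S w1).
Euclidean (axiom 5): yes — any two successors of a common world are S-related.
Transitive (axiom 4): yes — every two-step S-path is closed by a direct edge.
Reflexive (axiom T): no — w2 is not related to itself.
So F validates K, D, KD45; S5 would additionally require S to be reflexive. The strongest is KD45.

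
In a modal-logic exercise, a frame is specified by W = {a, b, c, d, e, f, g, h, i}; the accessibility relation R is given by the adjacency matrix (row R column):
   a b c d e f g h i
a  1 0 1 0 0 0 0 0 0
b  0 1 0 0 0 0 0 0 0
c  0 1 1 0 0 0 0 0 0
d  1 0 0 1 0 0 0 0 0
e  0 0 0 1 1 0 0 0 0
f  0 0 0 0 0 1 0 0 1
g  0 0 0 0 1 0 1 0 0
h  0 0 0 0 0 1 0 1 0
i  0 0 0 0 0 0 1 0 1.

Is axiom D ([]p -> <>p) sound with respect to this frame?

By correspondence theory, D is valid on a frame iff R is serial.
Serial: yes — every world has a successor (e.g. a R a).

Yes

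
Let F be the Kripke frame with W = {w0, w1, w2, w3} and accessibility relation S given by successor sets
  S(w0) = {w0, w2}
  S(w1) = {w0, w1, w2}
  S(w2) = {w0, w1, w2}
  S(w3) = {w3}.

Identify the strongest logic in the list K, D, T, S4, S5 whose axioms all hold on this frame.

Serial (axiom D): yes — every world has a successor (e.g. w0 S w0).
Reflexive (axiom T): yes — every world is S-related to itself.
Transitive (axiom 4): no — w0 S w2 and w2 S w1, but not w0 S w1.
Euclidean (axiom 5): no — w2 S w0 and w2 S w1, but not w0 S w1.
So F validates K, D, T; S4 would additionally require S to be transitive. The strongest is T.

T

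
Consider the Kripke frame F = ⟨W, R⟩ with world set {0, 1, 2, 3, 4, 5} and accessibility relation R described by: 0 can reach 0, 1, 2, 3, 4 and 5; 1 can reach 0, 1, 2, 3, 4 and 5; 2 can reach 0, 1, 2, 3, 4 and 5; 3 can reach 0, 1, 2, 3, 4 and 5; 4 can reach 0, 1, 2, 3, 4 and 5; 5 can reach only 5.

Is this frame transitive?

Yes

Transitive: yes — every two-step R-path is closed by a direct edge.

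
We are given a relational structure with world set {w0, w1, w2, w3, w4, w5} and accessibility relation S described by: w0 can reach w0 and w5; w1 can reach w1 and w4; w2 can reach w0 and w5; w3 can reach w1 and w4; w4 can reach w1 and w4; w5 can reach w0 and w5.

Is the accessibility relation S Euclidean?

Euclidean: yes — any two successors of a common world are S-related.

Yes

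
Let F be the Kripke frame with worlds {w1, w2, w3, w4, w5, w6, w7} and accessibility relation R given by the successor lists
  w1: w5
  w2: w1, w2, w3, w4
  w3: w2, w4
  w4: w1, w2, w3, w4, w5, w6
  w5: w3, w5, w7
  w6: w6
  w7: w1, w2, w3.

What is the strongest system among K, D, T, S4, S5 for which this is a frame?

Serial (axiom D): yes — every world has a successor (e.g. w1 R w5).
Reflexive (axiom T): no — w1 is not related to itself.
Transitive (axiom 4): no — w1 R w5 and w5 R w3, but not w1 R w3.
Euclidean (axiom 5): no — w2 R w1 and w2 R w3, but not w1 R w3.
So F validates K, D; T would additionally require R to be reflexive. The strongest is D.

D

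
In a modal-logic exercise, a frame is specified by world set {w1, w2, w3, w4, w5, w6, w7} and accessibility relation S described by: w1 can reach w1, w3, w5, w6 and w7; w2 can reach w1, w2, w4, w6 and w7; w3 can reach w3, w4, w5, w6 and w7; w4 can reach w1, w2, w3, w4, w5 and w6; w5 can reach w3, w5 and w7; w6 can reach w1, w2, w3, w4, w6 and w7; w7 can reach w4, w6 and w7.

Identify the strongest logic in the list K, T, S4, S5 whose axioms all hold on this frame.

T

Reflexive (axiom T): yes — every world is S-related to itself.
Transitive (axiom 4): no — w1 S w3 and w3 S w4, but not w1 S w4.
Euclidean (axiom 5): no — w1 S w5 and w1 S w6, but not w5 S w6.
So F validates K, T; S4 would additionally require S to be transitive. The strongest is T.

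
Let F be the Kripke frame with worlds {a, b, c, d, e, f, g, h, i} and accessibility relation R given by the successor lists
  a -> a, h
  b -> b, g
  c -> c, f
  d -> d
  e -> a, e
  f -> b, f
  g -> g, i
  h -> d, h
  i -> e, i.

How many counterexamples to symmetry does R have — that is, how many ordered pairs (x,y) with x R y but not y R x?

Enumerating: (a,h), (b,g), (c,f), (e,a), (f,b), (g,i), (h,d), (i,e).

8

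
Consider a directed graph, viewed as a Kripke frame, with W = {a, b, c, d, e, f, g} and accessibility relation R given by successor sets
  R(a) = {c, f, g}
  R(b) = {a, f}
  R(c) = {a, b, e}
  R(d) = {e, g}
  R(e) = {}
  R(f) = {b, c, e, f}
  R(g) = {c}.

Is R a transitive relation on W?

Transitive: no — a R c and c R b, but not a R b.

No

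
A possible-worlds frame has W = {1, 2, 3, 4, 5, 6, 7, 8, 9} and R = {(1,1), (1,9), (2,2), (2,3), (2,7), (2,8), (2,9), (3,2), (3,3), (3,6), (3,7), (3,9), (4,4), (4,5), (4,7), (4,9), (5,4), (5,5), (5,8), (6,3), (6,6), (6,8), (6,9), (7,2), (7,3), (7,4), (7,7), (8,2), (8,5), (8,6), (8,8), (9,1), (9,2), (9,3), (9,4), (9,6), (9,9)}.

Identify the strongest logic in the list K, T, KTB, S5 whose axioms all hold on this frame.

KTB

Reflexive (axiom T): yes — every world is R-related to itself.
Symmetric (axiom B): yes — every pair in R has its reverse in R.
Euclidean (axiom 5): no — 2 R 3 and 2 R 8, but not 3 R 8.
So F validates K, T, KTB; S5 would additionally require R to be Euclidean. The strongest is KTB.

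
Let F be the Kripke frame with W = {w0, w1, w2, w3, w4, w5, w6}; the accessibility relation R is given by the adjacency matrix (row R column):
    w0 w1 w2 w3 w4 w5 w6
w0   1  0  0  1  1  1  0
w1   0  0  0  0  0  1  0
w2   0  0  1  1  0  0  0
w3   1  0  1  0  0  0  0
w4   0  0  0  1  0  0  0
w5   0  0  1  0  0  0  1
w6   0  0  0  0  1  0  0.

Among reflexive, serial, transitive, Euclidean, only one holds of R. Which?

serial

Reflexive: no — w1 is not related to itself.
Serial: yes — every world has a successor (e.g. w0 R w0).
Transitive: no — w0 R w3 and w3 R w2, but not w0 R w2.
Euclidean: no — w0 R w3 and w0 R w4, but not w3 R w4.
Only serial holds.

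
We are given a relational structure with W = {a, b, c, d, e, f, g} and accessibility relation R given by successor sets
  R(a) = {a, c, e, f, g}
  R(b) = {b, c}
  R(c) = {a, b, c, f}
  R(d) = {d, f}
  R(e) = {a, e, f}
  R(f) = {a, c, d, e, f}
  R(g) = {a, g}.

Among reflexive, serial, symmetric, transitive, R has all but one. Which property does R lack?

Reflexive: yes — every world is R-related to itself.
Serial: yes — every world has a successor (e.g. a R a).
Symmetric: yes — every pair in R has its reverse in R.
Transitive: no — a R c and c R b, but not a R b.
Only transitive fails.

transitive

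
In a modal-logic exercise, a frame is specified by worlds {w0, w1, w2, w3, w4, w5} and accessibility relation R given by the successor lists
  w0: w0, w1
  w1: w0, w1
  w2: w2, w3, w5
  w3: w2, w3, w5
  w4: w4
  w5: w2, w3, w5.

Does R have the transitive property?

Yes

Transitive: yes — every two-step R-path is closed by a direct edge.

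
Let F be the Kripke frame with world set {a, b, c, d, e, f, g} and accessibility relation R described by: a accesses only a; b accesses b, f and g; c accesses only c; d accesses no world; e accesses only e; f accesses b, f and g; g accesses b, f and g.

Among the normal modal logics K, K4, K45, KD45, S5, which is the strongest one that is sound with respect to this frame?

Transitive (axiom 4): yes — every two-step R-path is closed by a direct edge.
Euclidean (axiom 5): yes — any two successors of a common world are R-related.
Serial (axiom D): no — d has no R-successor.
Reflexive (axiom T): no — d is not related to itself.
So F validates K, K4, K45; KD45 would additionally require R to be serial. The strongest is K45.

K45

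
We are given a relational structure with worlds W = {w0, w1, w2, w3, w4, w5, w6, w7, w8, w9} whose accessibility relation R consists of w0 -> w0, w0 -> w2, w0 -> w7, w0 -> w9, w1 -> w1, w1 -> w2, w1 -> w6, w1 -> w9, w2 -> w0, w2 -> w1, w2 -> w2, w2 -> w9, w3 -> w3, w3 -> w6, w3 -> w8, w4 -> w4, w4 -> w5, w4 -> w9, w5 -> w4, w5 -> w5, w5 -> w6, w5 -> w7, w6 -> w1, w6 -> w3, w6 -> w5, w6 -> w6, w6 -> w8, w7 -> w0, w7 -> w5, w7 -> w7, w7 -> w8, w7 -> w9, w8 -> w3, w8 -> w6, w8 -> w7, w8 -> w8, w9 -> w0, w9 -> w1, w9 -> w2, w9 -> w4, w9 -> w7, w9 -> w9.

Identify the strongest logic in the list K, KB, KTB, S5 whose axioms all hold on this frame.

KTB

Symmetric (axiom B): yes — every pair in R has its reverse in R.
Reflexive (axiom T): yes — every world is R-related to itself.
Euclidean (axiom 5): no — w0 R w2 and w0 R w7, but not w2 R w7.
So F validates K, KB, KTB; S5 would additionally require R to be Euclidean. The strongest is KTB.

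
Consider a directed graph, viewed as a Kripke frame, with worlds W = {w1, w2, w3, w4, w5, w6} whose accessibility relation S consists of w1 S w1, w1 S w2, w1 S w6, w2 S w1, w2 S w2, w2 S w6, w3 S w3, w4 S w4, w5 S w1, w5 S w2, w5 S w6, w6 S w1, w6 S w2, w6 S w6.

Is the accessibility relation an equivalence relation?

No

Reflexive: no — w5 is not related to itself.
Symmetric: no — w5 S w1 but not w1 S w5.
Transitive: yes — every two-step S-path is closed by a direct edge.
So S is not an equivalence relation.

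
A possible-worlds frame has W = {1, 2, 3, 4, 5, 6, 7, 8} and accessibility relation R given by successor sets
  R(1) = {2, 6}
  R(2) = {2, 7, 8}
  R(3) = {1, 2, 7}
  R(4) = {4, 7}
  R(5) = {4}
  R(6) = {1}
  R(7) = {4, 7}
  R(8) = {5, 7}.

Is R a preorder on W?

Reflexive: no — 1 is not related to itself.
Transitive: no — 1 R 2 and 2 R 7, but not 1 R 7.
So R is not a preorder.

No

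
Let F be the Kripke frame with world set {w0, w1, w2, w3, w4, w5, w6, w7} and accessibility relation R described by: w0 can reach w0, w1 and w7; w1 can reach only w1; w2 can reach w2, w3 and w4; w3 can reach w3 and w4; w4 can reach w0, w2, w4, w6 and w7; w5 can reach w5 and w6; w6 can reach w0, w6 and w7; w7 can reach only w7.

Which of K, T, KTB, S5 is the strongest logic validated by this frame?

Reflexive (axiom T): yes — every world is R-related to itself.
Symmetric (axiom B): no — w0 R w1 but not w1 R w0.
Euclidean (axiom 5): no — w0 R w1 and w0 R w7, but not w1 R w7.
So F validates K, T; KTB would additionally require R to be symmetric. The strongest is T.

T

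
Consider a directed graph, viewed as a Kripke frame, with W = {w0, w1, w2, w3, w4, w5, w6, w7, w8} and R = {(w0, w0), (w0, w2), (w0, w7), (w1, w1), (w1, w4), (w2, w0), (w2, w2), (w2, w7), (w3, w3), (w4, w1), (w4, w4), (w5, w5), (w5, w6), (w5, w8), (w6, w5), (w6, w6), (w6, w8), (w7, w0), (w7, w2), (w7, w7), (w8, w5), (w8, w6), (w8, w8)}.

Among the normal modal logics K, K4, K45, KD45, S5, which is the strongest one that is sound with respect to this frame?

S5

Transitive (axiom 4): yes — every two-step R-path is closed by a direct edge.
Euclidean (axiom 5): yes — any two successors of a common world are R-related.
Serial (axiom D): yes — every world has a successor (e.g. w0 R w0).
Reflexive (axiom T): yes — every world is R-related to itself.
So F validates K, K4, K45, KD45, S5. The strongest is S5.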